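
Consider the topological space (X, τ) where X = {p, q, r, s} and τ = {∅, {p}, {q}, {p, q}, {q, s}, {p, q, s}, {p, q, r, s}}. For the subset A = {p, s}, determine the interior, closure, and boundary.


int(A) = {p}, cl(A) = {p, r, s}, ∂A = {r, s}.

Closed sets in (X, τ) are complements of opens:
  closed(X, τ) = {∅, {r}, {p, r}, {r, s}, {p, r, s}, {q, r, s}, {p, q, r, s}}.
int(A) = ⋃ {U ∈ τ : U ⊆ A}. Opens contained in A: ∅, {p}.
Taking the union of these: int(A) = {p}.
cl(A) = ⋂ {C closed : A ⊆ C}. Closed sets containing A: {p, r, s}, {p, q, r, s}.
Intersecting these: cl(A) = {p, r, s}.
∂A = cl(A) ∖ int(A) = {p, r, s} ∖ {p} = {r, s}.


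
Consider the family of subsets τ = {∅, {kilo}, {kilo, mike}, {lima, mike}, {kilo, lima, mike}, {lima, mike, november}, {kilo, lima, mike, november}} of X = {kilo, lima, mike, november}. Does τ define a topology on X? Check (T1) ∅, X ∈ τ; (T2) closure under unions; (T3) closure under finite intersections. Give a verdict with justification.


τ is NOT a topology on X.

Axiom (T1): ∅ ∈ τ? Yes; X ∈ τ? Yes.
Axiom (T2/T3): check pairwise unions and intersections of members of τ.
Counterexample for (T3): {kilo, mike} ∩ {lima, mike} = {mike} ∉ τ. Therefore τ is NOT a topology.


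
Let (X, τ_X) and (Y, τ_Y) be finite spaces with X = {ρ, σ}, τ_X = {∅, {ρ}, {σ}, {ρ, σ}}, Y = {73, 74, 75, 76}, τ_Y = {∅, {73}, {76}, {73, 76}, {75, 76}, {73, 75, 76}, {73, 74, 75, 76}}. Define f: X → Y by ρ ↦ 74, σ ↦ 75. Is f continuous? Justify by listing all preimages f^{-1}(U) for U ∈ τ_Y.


f IS continuous.

Compute f^{-1}(U) for each U ∈ τ_Y:
  U = ∅: f^{-1}(U) = ∅ ∈ τ_X ✓.
  U = {73}: f^{-1}(U) = ∅ ∈ τ_X ✓.
  U = {76}: f^{-1}(U) = ∅ ∈ τ_X ✓.
  U = {73, 76}: f^{-1}(U) = ∅ ∈ τ_X ✓.
  U = {75, 76}: f^{-1}(U) = {σ} ∈ τ_X ✓.
  U = {73, 75, 76}: f^{-1}(U) = {σ} ∈ τ_X ✓.
  U = {73, 74, 75, 76}: f^{-1}(U) = {ρ, σ} ∈ τ_X ✓.
Every preimage lies in τ_X, so f IS continuous.


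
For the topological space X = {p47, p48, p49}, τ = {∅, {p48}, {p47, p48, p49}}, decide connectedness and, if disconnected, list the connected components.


(X, τ) is connected.

Find clopen sets (U ∈ τ with X ∖ U ∈ τ):
  U = ∅, X ∖ U = {p47, p48, p49} — both open, so U is clopen.
  U = {p47, p48, p49}, X ∖ U = ∅ — both open, so U is clopen.
Only trivial clopens (∅ and X) exist, so (X, τ) is connected.
Compute connected components by grouping points that agree on all clopens:
  component: {p47, p48, p49}


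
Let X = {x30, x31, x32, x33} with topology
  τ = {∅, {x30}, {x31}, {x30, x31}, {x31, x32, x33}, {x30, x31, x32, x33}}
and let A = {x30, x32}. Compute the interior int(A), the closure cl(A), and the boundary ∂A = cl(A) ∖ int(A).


int(A) = {x30}, cl(A) = {x30, x32, x33}, ∂A = {x32, x33}.

Closed sets in (X, τ) are complements of opens:
  closed(X, τ) = {∅, {x30}, {x32, x33}, {x30, x32, x33}, {x31, x32, x33}, {x30, x31, x32, x33}}.
int(A) = ⋃ {U ∈ τ : U ⊆ A}. Opens contained in A: ∅, {x30}.
Taking the union of these: int(A) = {x30}.
cl(A) = ⋂ {C closed : A ⊆ C}. Closed sets containing A: {x30, x32, x33}, {x30, x31, x32, x33}.
Intersecting these: cl(A) = {x30, x32, x33}.
∂A = cl(A) ∖ int(A) = {x30, x32, x33} ∖ {x30} = {x32, x33}.


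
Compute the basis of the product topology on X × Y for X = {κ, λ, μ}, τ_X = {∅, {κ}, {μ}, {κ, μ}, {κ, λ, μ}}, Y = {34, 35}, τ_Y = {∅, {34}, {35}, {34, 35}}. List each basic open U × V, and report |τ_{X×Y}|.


Basis B = {∅ × ∅, {κ} × {34}, {κ} × {35}, {μ} × {34}, {μ} × {35}, {κ} × {34, 35}, {κ, μ} × {34}, {κ, μ} × {35}, {μ} × {34, 35}, {κ, λ, μ} × {34}, {κ, λ, μ} × {35}, {κ, μ} × {34, 35}, {κ, λ, μ} × {34, 35}}; |τ_{X×Y}| = 25.

Enumerate products U × V with U ∈ τ_X, V ∈ τ_Y (deduplicated):
  ∅ × ∅ = {} (∅)
  {κ} × {34} = {(κ,34)}
  {κ} × {35} = {(κ,35)}
  {μ} × {34} = {(μ,34)}
  {μ} × {35} = {(μ,35)}
  {κ} × {34, 35} = {(κ,34), (κ,35)}
  {κ, μ} × {34} = {(κ,34), (μ,34)}
  {κ, μ} × {35} = {(κ,35), (μ,35)}
  {μ} × {34, 35} = {(μ,34), (μ,35)}
  {κ, λ, μ} × {34} = {(κ,34), (λ,34), (μ,34)}
  {κ, λ, μ} × {35} = {(κ,35), (λ,35), (μ,35)}
  {κ, μ} × {34, 35} = {(κ,34), (κ,35), (μ,34), (μ,35)}
  {κ, λ, μ} × {34, 35} = {(κ,34), (κ,35), (λ,34), (λ,35), (μ,34), (μ,35)}
These 13 distinct sets form the basis B.
Close under arbitrary unions to get τ_{X×Y}; counting gives |τ_{X×Y}| = 25.


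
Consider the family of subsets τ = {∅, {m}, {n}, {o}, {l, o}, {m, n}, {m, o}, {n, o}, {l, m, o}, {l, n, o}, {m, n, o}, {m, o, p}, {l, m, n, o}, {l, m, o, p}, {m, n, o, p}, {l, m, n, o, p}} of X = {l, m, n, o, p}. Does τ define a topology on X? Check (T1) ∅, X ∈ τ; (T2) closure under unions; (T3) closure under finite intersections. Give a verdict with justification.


τ IS a topology on X.

Axiom (T1): ∅ ∈ τ? Yes; X ∈ τ? Yes.
Axiom (T2/T3): check pairwise unions and intersections of members of τ.
All pairwise intersections and unions checked — each lies in τ. Therefore τ satisfies (T1), (T2), (T3): it IS a topology on X.


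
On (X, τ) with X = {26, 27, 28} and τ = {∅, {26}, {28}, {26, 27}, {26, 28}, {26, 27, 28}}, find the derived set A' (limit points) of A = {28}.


A' = ∅

For each x ∈ X, list the open sets U ∈ τ with x ∈ U, then check whether U ∩ (A ∖ {x}) ≠ ∅ for every such U.
  x = 26: open {26} ∋ x has {26} ∩ (A ∖ {26}) = ∅, so x is NOT a limit point.
  x = 27: open {26, 27} ∋ x has {26, 27} ∩ (A ∖ {27}) = ∅, so x is NOT a limit point.
  x = 28: open {28} ∋ x has {28} ∩ (A ∖ {28}) = ∅, so x is NOT a limit point.
Collecting: A' = ∅.


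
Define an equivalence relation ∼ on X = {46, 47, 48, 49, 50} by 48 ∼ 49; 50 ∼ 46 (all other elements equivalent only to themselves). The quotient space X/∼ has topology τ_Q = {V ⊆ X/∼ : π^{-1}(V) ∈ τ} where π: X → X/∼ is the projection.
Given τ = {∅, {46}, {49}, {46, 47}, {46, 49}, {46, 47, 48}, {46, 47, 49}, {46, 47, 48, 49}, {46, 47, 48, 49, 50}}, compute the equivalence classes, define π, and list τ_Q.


X/∼ = {[46=50], [47], [48=49]}; |τ_Q| = 2.

Equivalence classes: [46=50], [47], [48=49].
Quotient map π: X → X/∼ sends 46 ↦ [46=50], 47 ↦ [47], 48 ↦ [48=49], 49 ↦ [48=49], 50 ↦ [46=50].
For each subset V ⊆ X/∼, compute π^{-1}(V) ⊆ X and check whether π^{-1}(V) ∈ τ. V is open in τ_Q iff π^{-1}(V) ∈ τ.
  V = {}: π^{-1}(V) = ∅ ∈ τ ✓.
  V = {[46=50]}: π^{-1}(V) = {46, 50} ∉ τ ✗.
  V = {[47]}: π^{-1}(V) = {47} ∉ τ ✗.
  V = {[46=50], [47]}: π^{-1}(V) = {46, 47, 50} ∉ τ ✗.
  V = {[48=49]}: π^{-1}(V) = {48, 49} ∉ τ ✗.
  V = {[46=50], [48=49]}: π^{-1}(V) = {46, 48, 49, 50} ∉ τ ✗.
  V = {[47], [48=49]}: π^{-1}(V) = {47, 48, 49} ∉ τ ✗.
  V = {[46=50], [47], [48=49]}: π^{-1}(V) = {46, 47, 48, 49, 50} ∈ τ ✓.
Open sets in the quotient: τ_Q = {{}, {[46=50], [47], [48=49]}} (2 elements).


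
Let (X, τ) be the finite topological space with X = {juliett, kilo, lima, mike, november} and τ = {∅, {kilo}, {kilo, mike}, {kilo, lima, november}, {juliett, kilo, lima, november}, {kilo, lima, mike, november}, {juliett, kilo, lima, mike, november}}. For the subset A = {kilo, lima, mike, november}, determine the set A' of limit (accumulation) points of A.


A' = {juliett, lima, mike, november}

For each x ∈ X, list the open sets U ∈ τ with x ∈ U, then check whether U ∩ (A ∖ {x}) ≠ ∅ for every such U.
  x = juliett: opens ∋ x are {juliett, kilo, lima, november}, {juliett, kilo, lima, mike, november}; each meets A ∖ {juliett}, so x IS a limit point.
  x = kilo: open {kilo} ∋ x has {kilo} ∩ (A ∖ {kilo}) = ∅, so x is NOT a limit point.
  x = lima: opens ∋ x are {kilo, lima, november}, {juliett, kilo, lima, november}, {kilo, lima, mike, november}, {juliett, kilo, lima, mike, november}; each meets A ∖ {lima}, so x IS a limit point.
  x = mike: opens ∋ x are {kilo, mike}, {kilo, lima, mike, november}, {juliett, kilo, lima, mike, november}; each meets A ∖ {mike}, so x IS a limit point.
  x = november: opens ∋ x are {kilo, lima, november}, {juliett, kilo, lima, november}, {kilo, lima, mike, november}, {juliett, kilo, lima, mike, november}; each meets A ∖ {november}, so x IS a limit point.
Collecting: A' = {juliett, lima, mike, november}.


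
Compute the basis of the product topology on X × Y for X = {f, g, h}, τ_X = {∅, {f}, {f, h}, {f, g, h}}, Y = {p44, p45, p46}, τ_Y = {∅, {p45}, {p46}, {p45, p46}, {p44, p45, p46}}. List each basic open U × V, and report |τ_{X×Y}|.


Basis B = {∅ × ∅, {f} × {p45}, {f} × {p46}, {f} × {p45, p46}, {f, h} × {p45}, {f, h} × {p46}, {f} × {p44, p45, p46}, {f, g, h} × {p45}, {f, g, h} × {p46}, {f, h} × {p45, p46}, {f, h} × {p44, p45, p46}, {f, g, h} × {p45, p46}, {f, g, h} × {p44, p45, p46}}; |τ_{X×Y}| = 30.

Enumerate products U × V with U ∈ τ_X, V ∈ τ_Y (deduplicated):
  ∅ × ∅ = {} (∅)
  {f} × {p45} = {(f,p45)}
  {f} × {p46} = {(f,p46)}
  {f} × {p45, p46} = {(f,p45), (f,p46)}
  {f, h} × {p45} = {(f,p45), (h,p45)}
  {f, h} × {p46} = {(f,p46), (h,p46)}
  {f} × {p44, p45, p46} = {(f,p44), (f,p45), (f,p46)}
  {f, g, h} × {p45} = {(f,p45), (g,p45), (h,p45)}
  {f, g, h} × {p46} = {(f,p46), (g,p46), (h,p46)}
  {f, h} × {p45, p46} = {(f,p45), (f,p46), (h,p45), (h,p46)}
  {f, h} × {p44, p45, p46} = {(f,p44), (f,p45), (f,p46), (h,p44), (h,p45), (h,p46)}
  {f, g, h} × {p45, p46} = {(f,p45), (f,p46), (g,p45), (g,p46), (h,p45), (h,p46)}
  {f, g, h} × {p44, p45, p46} = {(f,p44), (f,p45), (f,p46), (g,p44), (g,p45), (g,p46), (h,p44), (h,p45), (h,p46)}
These 13 distinct sets form the basis B.
Close under arbitrary unions to get τ_{X×Y}; counting gives |τ_{X×Y}| = 30.


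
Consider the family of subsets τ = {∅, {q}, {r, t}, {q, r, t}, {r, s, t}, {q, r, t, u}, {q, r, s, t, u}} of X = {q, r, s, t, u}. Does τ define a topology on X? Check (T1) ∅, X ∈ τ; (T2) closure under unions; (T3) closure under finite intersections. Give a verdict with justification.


τ is NOT a topology on X.

Axiom (T1): ∅ ∈ τ? Yes; X ∈ τ? Yes.
Axiom (T2/T3): check pairwise unions and intersections of members of τ.
Counterexample for (T2): {q} ∪ {r, s, t} = {q, r, s, t} ∉ τ. Therefore τ is NOT a topology.


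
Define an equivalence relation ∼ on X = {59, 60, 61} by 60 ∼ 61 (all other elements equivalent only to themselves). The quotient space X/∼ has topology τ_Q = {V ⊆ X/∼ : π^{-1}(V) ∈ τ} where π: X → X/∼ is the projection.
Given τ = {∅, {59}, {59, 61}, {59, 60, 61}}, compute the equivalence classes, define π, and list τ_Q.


X/∼ = {[59], [60=61]}; |τ_Q| = 3.

Equivalence classes: [59], [60=61].
Quotient map π: X → X/∼ sends 59 ↦ [59], 60 ↦ [60=61], 61 ↦ [60=61].
For each subset V ⊆ X/∼, compute π^{-1}(V) ⊆ X and check whether π^{-1}(V) ∈ τ. V is open in τ_Q iff π^{-1}(V) ∈ τ.
  V = {}: π^{-1}(V) = ∅ ∈ τ ✓.
  V = {[59]}: π^{-1}(V) = {59} ∈ τ ✓.
  V = {[60=61]}: π^{-1}(V) = {60, 61} ∉ τ ✗.
  V = {[59], [60=61]}: π^{-1}(V) = {59, 60, 61} ∈ τ ✓.
Open sets in the quotient: τ_Q = {{}, {[59]}, {[59], [60=61]}} (3 elements).


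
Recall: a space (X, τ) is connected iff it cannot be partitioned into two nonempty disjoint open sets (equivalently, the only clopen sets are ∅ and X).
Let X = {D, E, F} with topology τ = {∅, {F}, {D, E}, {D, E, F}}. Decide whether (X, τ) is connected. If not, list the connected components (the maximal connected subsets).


(X, τ) is disconnected; components = [{F}, {D, E}].

Find clopen sets (U ∈ τ with X ∖ U ∈ τ):
  U = ∅, X ∖ U = {D, E, F} — both open, so U is clopen.
  U = {F}, X ∖ U = {D, E} — both open, so U is clopen.
  U = {D, E}, X ∖ U = {F} — both open, so U is clopen.
  U = {D, E, F}, X ∖ U = ∅ — both open, so U is clopen.
Nontrivial clopen(s) exist: e.g. {F}. So (X, τ) is disconnected.
Compute connected components by grouping points that agree on all clopens:
  component: {F}
  component: {D, E}


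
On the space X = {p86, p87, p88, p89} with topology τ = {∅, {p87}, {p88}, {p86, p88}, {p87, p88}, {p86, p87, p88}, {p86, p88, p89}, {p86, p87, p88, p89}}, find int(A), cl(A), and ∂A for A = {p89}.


int(A) = ∅, cl(A) = {p89}, ∂A = {p89}.

Closed sets in (X, τ) are complements of opens:
  closed(X, τ) = {∅, {p87}, {p89}, {p86, p89}, {p87, p89}, {p86, p87, p89}, {p86, p88, p89}, {p86, p87, p88, p89}}.
int(A) = ⋃ {U ∈ τ : U ⊆ A}. Opens contained in A: ∅.
Taking the union of these: int(A) = ∅.
cl(A) = ⋂ {C closed : A ⊆ C}. Closed sets containing A: {p89}, {p86, p89}, {p87, p89}, {p86, p87, p89}, {p86, p88, p89}, {p86, p87, p88, p89}.
Intersecting these: cl(A) = {p89}.
∂A = cl(A) ∖ int(A) = {p89} ∖ ∅ = {p89}.


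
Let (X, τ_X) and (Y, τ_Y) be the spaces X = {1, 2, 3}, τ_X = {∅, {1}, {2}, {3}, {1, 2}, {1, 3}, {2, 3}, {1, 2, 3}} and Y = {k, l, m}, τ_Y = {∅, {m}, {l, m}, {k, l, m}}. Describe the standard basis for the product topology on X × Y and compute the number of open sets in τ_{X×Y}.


Basis B = {∅ × ∅, {1} × {m}, {2} × {m}, {3} × {m}, {1} × {l, m}, {1, 2} × {m}, {1, 3} × {m}, {2} × {l, m}, {2, 3} × {m}, {3} × {l, m}, {1} × {k, l, m}, {1, 2, 3} × {m}, {2} × {k, l, m}, {3} × {k, l, m}, {1, 2} × {l, m}, {1, 3} × {l, m}, {2, 3} × {l, m}, {1, 2} × {k, l, m}, {1, 3} × {k, l, m}, {1, 2, 3} × {l, m}, {2, 3} × {k, l, m}, {1, 2, 3} × {k, l, m}}; |τ_{X×Y}| = 64.

Enumerate products U × V with U ∈ τ_X, V ∈ τ_Y (deduplicated):
  ∅ × ∅ = {} (∅)
  {1} × {m} = {(1,m)}
  {2} × {m} = {(2,m)}
  {3} × {m} = {(3,m)}
  {1} × {l, m} = {(1,l), (1,m)}
  {1, 2} × {m} = {(1,m), (2,m)}
  {1, 3} × {m} = {(1,m), (3,m)}
  {2} × {l, m} = {(2,l), (2,m)}
  {2, 3} × {m} = {(2,m), (3,m)}
  {3} × {l, m} = {(3,l), (3,m)}
  {1} × {k, l, m} = {(1,k), (1,l), (1,m)}
  {1, 2, 3} × {m} = {(1,m), (2,m), (3,m)}
  {2} × {k, l, m} = {(2,k), (2,l), (2,m)}
  {3} × {k, l, m} = {(3,k), (3,l), (3,m)}
  {1, 2} × {l, m} = {(1,l), (1,m), (2,l), (2,m)}
  {1, 3} × {l, m} = {(1,l), (1,m), (3,l), (3,m)}
  {2, 3} × {l, m} = {(2,l), (2,m), (3,l), (3,m)}
  {1, 2} × {k, l, m} = {(1,k), (1,l), (1,m), (2,k), (2,l), (2,m)}
  {1, 3} × {k, l, m} = {(1,k), (1,l), (1,m), (3,k), (3,l), (3,m)}
  {1, 2, 3} × {l, m} = {(1,l), (1,m), (2,l), (2,m), (3,l), (3,m)}
  {2, 3} × {k, l, m} = {(2,k), (2,l), (2,m), (3,k), (3,l), (3,m)}
  {1, 2, 3} × {k, l, m} = {(1,k), (1,l), (1,m), (2,k), (2,l), (2,m), (3,k), (3,l), (3,m)}
These 22 distinct sets form the basis B.
Close under arbitrary unions to get τ_{X×Y}; counting gives |τ_{X×Y}| = 64.


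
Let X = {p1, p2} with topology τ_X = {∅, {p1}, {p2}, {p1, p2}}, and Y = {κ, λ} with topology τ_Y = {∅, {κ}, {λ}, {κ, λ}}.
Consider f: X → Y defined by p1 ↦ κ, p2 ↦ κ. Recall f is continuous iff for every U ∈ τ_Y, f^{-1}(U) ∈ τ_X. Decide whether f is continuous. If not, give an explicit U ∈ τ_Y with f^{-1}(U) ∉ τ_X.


f IS continuous.

Compute f^{-1}(U) for each U ∈ τ_Y:
  U = ∅: f^{-1}(U) = ∅ ∈ τ_X ✓.
  U = {κ}: f^{-1}(U) = {p1, p2} ∈ τ_X ✓.
  U = {λ}: f^{-1}(U) = ∅ ∈ τ_X ✓.
  U = {κ, λ}: f^{-1}(U) = {p1, p2} ∈ τ_X ✓.
Every preimage lies in τ_X, so f IS continuous.


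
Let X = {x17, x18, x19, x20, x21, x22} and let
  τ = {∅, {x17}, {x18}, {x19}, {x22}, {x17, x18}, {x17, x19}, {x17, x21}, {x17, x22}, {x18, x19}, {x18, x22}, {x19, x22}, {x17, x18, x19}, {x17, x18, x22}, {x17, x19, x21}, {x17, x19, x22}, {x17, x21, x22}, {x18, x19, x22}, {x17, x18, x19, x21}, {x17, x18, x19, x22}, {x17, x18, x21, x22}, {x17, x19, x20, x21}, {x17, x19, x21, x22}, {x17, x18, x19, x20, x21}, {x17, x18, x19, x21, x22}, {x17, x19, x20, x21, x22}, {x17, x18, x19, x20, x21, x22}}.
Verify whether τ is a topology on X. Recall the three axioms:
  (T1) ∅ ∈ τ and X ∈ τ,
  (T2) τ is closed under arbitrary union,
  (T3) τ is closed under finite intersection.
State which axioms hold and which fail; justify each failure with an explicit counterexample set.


τ is NOT a topology on X.

Axiom (T1): ∅ ∈ τ? Yes; X ∈ τ? Yes.
Axiom (T2/T3): check pairwise unions and intersections of members of τ.
Counterexample for (T2): {x18} ∪ {x17, x21} = {x17, x18, x21} ∉ τ. Therefore τ is NOT a topology.


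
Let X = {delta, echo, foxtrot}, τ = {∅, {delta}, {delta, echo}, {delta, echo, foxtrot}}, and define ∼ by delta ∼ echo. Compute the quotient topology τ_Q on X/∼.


X/∼ = {[delta=echo], [foxtrot]}; |τ_Q| = 3.

Equivalence classes: [delta=echo], [foxtrot].
Quotient map π: X → X/∼ sends delta ↦ [delta=echo], echo ↦ [delta=echo], foxtrot ↦ [foxtrot].
For each subset V ⊆ X/∼, compute π^{-1}(V) ⊆ X and check whether π^{-1}(V) ∈ τ. V is open in τ_Q iff π^{-1}(V) ∈ τ.
  V = {}: π^{-1}(V) = ∅ ∈ τ ✓.
  V = {[delta=echo]}: π^{-1}(V) = {delta, echo} ∈ τ ✓.
  V = {[foxtrot]}: π^{-1}(V) = {foxtrot} ∉ τ ✗.
  V = {[delta=echo], [foxtrot]}: π^{-1}(V) = {delta, echo, foxtrot} ∈ τ ✓.
Open sets in the quotient: τ_Q = {{}, {[delta=echo]}, {[delta=echo], [foxtrot]}} (3 elements).


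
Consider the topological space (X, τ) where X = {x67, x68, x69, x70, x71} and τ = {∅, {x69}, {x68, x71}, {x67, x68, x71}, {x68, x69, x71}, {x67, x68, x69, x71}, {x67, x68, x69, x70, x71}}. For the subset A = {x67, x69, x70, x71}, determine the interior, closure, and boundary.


int(A) = {x69}, cl(A) = {x67, x68, x69, x70, x71}, ∂A = {x67, x68, x70, x71}.

Closed sets in (X, τ) are complements of opens:
  closed(X, τ) = {∅, {x70}, {x67, x70}, {x69, x70}, {x67, x69, x70}, {x67, x68, x70, x71}, {x67, x68, x69, x70, x71}}.
int(A) = ⋃ {U ∈ τ : U ⊆ A}. Opens contained in A: ∅, {x69}.
Taking the union of these: int(A) = {x69}.
cl(A) = ⋂ {C closed : A ⊆ C}. Closed sets containing A: {x67, x68, x69, x70, x71}.
Intersecting these: cl(A) = {x67, x68, x69, x70, x71}.
∂A = cl(A) ∖ int(A) = {x67, x68, x69, x70, x71} ∖ {x69} = {x67, x68, x70, x71}.


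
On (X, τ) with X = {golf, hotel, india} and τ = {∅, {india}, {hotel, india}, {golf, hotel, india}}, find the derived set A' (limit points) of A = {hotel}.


A' = {golf}

For each x ∈ X, list the open sets U ∈ τ with x ∈ U, then check whether U ∩ (A ∖ {x}) ≠ ∅ for every such U.
  x = golf: opens ∋ x are {golf, hotel, india}; each meets A ∖ {golf}, so x IS a limit point.
  x = hotel: open {hotel, india} ∋ x has {hotel, india} ∩ (A ∖ {hotel}) = ∅, so x is NOT a limit point.
  x = india: open {india} ∋ x has {india} ∩ (A ∖ {india}) = ∅, so x is NOT a limit point.
Collecting: A' = {golf}.


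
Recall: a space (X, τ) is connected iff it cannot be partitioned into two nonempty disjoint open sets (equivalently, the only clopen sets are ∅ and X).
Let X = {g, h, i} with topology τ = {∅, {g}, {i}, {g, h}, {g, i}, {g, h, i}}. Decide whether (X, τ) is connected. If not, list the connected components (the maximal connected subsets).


(X, τ) is disconnected; components = [{i}, {g, h}].

Find clopen sets (U ∈ τ with X ∖ U ∈ τ):
  U = ∅, X ∖ U = {g, h, i} — both open, so U is clopen.
  U = {i}, X ∖ U = {g, h} — both open, so U is clopen.
  U = {g, h}, X ∖ U = {i} — both open, so U is clopen.
  U = {g, h, i}, X ∖ U = ∅ — both open, so U is clopen.
Nontrivial clopen(s) exist: e.g. {g, h}. So (X, τ) is disconnected.
Compute connected components by grouping points that agree on all clopens:
  component: {i}
  component: {g, h}


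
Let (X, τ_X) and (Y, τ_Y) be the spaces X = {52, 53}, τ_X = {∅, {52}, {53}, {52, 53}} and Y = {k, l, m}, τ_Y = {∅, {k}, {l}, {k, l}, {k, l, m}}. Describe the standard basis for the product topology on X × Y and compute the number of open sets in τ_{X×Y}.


Basis B = {∅ × ∅, {52} × {k}, {52} × {l}, {53} × {k}, {53} × {l}, {52} × {k, l}, {52, 53} × {k}, {52, 53} × {l}, {53} × {k, l}, {52} × {k, l, m}, {53} × {k, l, m}, {52, 53} × {k, l}, {52, 53} × {k, l, m}}; |τ_{X×Y}| = 25.

Enumerate products U × V with U ∈ τ_X, V ∈ τ_Y (deduplicated):
  ∅ × ∅ = {} (∅)
  {52} × {k} = {(52,k)}
  {52} × {l} = {(52,l)}
  {53} × {k} = {(53,k)}
  {53} × {l} = {(53,l)}
  {52} × {k, l} = {(52,k), (52,l)}
  {52, 53} × {k} = {(52,k), (53,k)}
  {52, 53} × {l} = {(52,l), (53,l)}
  {53} × {k, l} = {(53,k), (53,l)}
  {52} × {k, l, m} = {(52,k), (52,l), (52,m)}
  {53} × {k, l, m} = {(53,k), (53,l), (53,m)}
  {52, 53} × {k, l} = {(52,k), (52,l), (53,k), (53,l)}
  {52, 53} × {k, l, m} = {(52,k), (52,l), (52,m), (53,k), (53,l), (53,m)}
These 13 distinct sets form the basis B.
Close under arbitrary unions to get τ_{X×Y}; counting gives |τ_{X×Y}| = 25.


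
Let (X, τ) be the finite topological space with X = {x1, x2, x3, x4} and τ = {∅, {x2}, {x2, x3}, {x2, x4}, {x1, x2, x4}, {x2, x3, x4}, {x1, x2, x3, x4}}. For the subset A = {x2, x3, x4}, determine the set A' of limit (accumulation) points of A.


A' = {x1, x3, x4}

For each x ∈ X, list the open sets U ∈ τ with x ∈ U, then check whether U ∩ (A ∖ {x}) ≠ ∅ for every such U.
  x = x1: opens ∋ x are {x1, x2, x4}, {x1, x2, x3, x4}; each meets A ∖ {x1}, so x IS a limit point.
  x = x2: open {x2} ∋ x has {x2} ∩ (A ∖ {x2}) = ∅, so x is NOT a limit point.
  x = x3: opens ∋ x are {x2, x3}, {x2, x3, x4}, {x1, x2, x3, x4}; each meets A ∖ {x3}, so x IS a limit point.
  x = x4: opens ∋ x are {x2, x4}, {x1, x2, x4}, {x2, x3, x4}, {x1, x2, x3, x4}; each meets A ∖ {x4}, so x IS a limit point.
Collecting: A' = {x1, x3, x4}.


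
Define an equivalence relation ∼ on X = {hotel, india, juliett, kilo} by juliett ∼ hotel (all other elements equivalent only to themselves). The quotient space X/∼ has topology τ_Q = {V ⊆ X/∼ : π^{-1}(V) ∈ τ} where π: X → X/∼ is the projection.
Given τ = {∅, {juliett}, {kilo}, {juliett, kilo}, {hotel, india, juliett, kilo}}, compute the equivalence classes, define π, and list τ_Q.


X/∼ = {[hotel=juliett], [india], [kilo]}; |τ_Q| = 3.

Equivalence classes: [hotel=juliett], [india], [kilo].
Quotient map π: X → X/∼ sends hotel ↦ [hotel=juliett], india ↦ [india], juliett ↦ [hotel=juliett], kilo ↦ [kilo].
For each subset V ⊆ X/∼, compute π^{-1}(V) ⊆ X and check whether π^{-1}(V) ∈ τ. V is open in τ_Q iff π^{-1}(V) ∈ τ.
  V = {}: π^{-1}(V) = ∅ ∈ τ ✓.
  V = {[hotel=juliett]}: π^{-1}(V) = {hotel, juliett} ∉ τ ✗.
  V = {[india]}: π^{-1}(V) = {india} ∉ τ ✗.
  V = {[hotel=juliett], [india]}: π^{-1}(V) = {hotel, india, juliett} ∉ τ ✗.
  V = {[kilo]}: π^{-1}(V) = {kilo} ∈ τ ✓.
  V = {[hotel=juliett], [kilo]}: π^{-1}(V) = {hotel, juliett, kilo} ∉ τ ✗.
  V = {[india], [kilo]}: π^{-1}(V) = {india, kilo} ∉ τ ✗.
  V = {[hotel=juliett], [india], [kilo]}: π^{-1}(V) = {hotel, india, juliett, kilo} ∈ τ ✓.
Open sets in the quotient: τ_Q = {{}, {[kilo]}, {[hotel=juliett], [india], [kilo]}} (3 elements).


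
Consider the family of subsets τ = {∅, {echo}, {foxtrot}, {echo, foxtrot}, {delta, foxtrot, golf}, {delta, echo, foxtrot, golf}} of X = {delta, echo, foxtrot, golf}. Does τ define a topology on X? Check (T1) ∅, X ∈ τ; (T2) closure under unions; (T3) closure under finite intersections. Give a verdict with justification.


τ IS a topology on X.

Axiom (T1): ∅ ∈ τ? Yes; X ∈ τ? Yes.
Axiom (T2/T3): check pairwise unions and intersections of members of τ.
All pairwise intersections and unions checked — each lies in τ. Therefore τ satisfies (T1), (T2), (T3): it IS a topology on X.


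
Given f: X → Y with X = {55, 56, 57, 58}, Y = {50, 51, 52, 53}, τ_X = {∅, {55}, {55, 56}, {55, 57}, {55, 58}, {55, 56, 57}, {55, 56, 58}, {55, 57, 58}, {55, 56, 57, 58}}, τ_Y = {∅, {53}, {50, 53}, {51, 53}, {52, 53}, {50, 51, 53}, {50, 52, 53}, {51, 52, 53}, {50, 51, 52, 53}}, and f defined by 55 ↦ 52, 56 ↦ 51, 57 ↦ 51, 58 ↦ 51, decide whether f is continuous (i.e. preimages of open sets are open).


f is NOT continuous.

Compute f^{-1}(U) for each U ∈ τ_Y:
  U = ∅: f^{-1}(U) = ∅ ∈ τ_X ✓.
  U = {53}: f^{-1}(U) = ∅ ∈ τ_X ✓.
  U = {50, 53}: f^{-1}(U) = ∅ ∈ τ_X ✓.
  U = {51, 53}: f^{-1}(U) = {56, 57, 58} ∉ τ_X ✗.
  U = {52, 53}: f^{-1}(U) = {55} ∈ τ_X ✓.
  U = {50, 51, 53}: f^{-1}(U) = {56, 57, 58} ∉ τ_X ✗.
  U = {50, 52, 53}: f^{-1}(U) = {55} ∈ τ_X ✓.
  U = {51, 52, 53}: f^{-1}(U) = {55, 56, 57, 58} ∈ τ_X ✓.
  U = {50, 51, 52, 53}: f^{-1}(U) = {55, 56, 57, 58} ∈ τ_X ✓.
Found U = {51, 53} with f^{-1}(U) = {56, 57, 58} not in τ_X. Therefore f is NOT continuous.


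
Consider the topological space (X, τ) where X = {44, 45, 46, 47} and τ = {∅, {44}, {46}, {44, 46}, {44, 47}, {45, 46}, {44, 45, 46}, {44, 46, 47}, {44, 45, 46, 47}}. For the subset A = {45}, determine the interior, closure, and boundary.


int(A) = ∅, cl(A) = {45}, ∂A = {45}.

Closed sets in (X, τ) are complements of opens:
  closed(X, τ) = {∅, {45}, {47}, {44, 47}, {45, 46}, {45, 47}, {44, 45, 47}, {45, 46, 47}, {44, 45, 46, 47}}.
int(A) = ⋃ {U ∈ τ : U ⊆ A}. Opens contained in A: ∅.
Taking the union of these: int(A) = ∅.
cl(A) = ⋂ {C closed : A ⊆ C}. Closed sets containing A: {45}, {45, 46}, {45, 47}, {44, 45, 47}, {45, 46, 47}, {44, 45, 46, 47}.
Intersecting these: cl(A) = {45}.
∂A = cl(A) ∖ int(A) = {45} ∖ ∅ = {45}.


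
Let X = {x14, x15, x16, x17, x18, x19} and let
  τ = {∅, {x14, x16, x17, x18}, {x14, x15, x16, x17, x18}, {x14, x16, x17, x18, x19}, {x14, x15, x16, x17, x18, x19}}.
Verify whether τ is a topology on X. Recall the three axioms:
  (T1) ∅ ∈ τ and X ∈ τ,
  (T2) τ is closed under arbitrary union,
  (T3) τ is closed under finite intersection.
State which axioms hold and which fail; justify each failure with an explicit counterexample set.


τ IS a topology on X.

Axiom (T1): ∅ ∈ τ? Yes; X ∈ τ? Yes.
Axiom (T2/T3): check pairwise unions and intersections of members of τ.
All pairwise intersections and unions checked — each lies in τ. Therefore τ satisfies (T1), (T2), (T3): it IS a topology on X.


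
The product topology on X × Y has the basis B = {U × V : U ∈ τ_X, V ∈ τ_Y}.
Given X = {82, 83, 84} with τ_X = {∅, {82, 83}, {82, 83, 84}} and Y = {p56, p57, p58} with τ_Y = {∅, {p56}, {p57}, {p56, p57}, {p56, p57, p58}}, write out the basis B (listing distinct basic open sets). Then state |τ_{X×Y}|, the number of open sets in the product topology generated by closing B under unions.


Basis B = {∅ × ∅, {82, 83} × {p56}, {82, 83} × {p57}, {82, 83, 84} × {p56}, {82, 83, 84} × {p57}, {82, 83} × {p56, p57}, {82, 83} × {p56, p57, p58}, {82, 83, 84} × {p56, p57}, {82, 83, 84} × {p56, p57, p58}}; |τ_{X×Y}| = 14.

Enumerate products U × V with U ∈ τ_X, V ∈ τ_Y (deduplicated):
  ∅ × ∅ = {} (∅)
  {82, 83} × {p56} = {(82,p56), (83,p56)}
  {82, 83} × {p57} = {(82,p57), (83,p57)}
  {82, 83, 84} × {p56} = {(82,p56), (83,p56), (84,p56)}
  {82, 83, 84} × {p57} = {(82,p57), (83,p57), (84,p57)}
  {82, 83} × {p56, p57} = {(82,p56), (82,p57), (83,p56), (83,p57)}
  {82, 83} × {p56, p57, p58} = {(82,p56), (82,p57), (82,p58), (83,p56), (83,p57), (83,p58)}
  {82, 83, 84} × {p56, p57} = {(82,p56), (82,p57), (83,p56), (83,p57), (84,p56), (84,p57)}
  {82, 83, 84} × {p56, p57, p58} = {(82,p56), (82,p57), (82,p58), (83,p56), (83,p57), (83,p58), (84,p56), (84,p57), (84,p58)}
These 9 distinct sets form the basis B.
Close under arbitrary unions to get τ_{X×Y}; counting gives |τ_{X×Y}| = 14.


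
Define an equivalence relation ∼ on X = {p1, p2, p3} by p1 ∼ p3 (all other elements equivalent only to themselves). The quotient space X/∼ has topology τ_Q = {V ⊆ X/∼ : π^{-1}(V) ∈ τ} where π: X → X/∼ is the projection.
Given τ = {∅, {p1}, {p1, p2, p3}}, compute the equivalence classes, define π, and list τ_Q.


X/∼ = {[p1=p3], [p2]}; |τ_Q| = 2.

Equivalence classes: [p1=p3], [p2].
Quotient map π: X → X/∼ sends p1 ↦ [p1=p3], p2 ↦ [p2], p3 ↦ [p1=p3].
For each subset V ⊆ X/∼, compute π^{-1}(V) ⊆ X and check whether π^{-1}(V) ∈ τ. V is open in τ_Q iff π^{-1}(V) ∈ τ.
  V = {}: π^{-1}(V) = ∅ ∈ τ ✓.
  V = {[p1=p3]}: π^{-1}(V) = {p1, p3} ∉ τ ✗.
  V = {[p2]}: π^{-1}(V) = {p2} ∉ τ ✗.
  V = {[p1=p3], [p2]}: π^{-1}(V) = {p1, p2, p3} ∈ τ ✓.
Open sets in the quotient: τ_Q = {{}, {[p1=p3], [p2]}} (2 elements).


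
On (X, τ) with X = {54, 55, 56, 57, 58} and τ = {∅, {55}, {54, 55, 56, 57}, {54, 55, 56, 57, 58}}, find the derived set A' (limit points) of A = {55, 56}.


A' = {54, 56, 57, 58}

For each x ∈ X, list the open sets U ∈ τ with x ∈ U, then check whether U ∩ (A ∖ {x}) ≠ ∅ for every such U.
  x = 54: opens ∋ x are {54, 55, 56, 57}, {54, 55, 56, 57, 58}; each meets A ∖ {54}, so x IS a limit point.
  x = 55: open {55} ∋ x has {55} ∩ (A ∖ {55}) = ∅, so x is NOT a limit point.
  x = 56: opens ∋ x are {54, 55, 56, 57}, {54, 55, 56, 57, 58}; each meets A ∖ {56}, so x IS a limit point.
  x = 57: opens ∋ x are {54, 55, 56, 57}, {54, 55, 56, 57, 58}; each meets A ∖ {57}, so x IS a limit point.
  x = 58: opens ∋ x are {54, 55, 56, 57, 58}; each meets A ∖ {58}, so x IS a limit point.
Collecting: A' = {54, 56, 57, 58}.


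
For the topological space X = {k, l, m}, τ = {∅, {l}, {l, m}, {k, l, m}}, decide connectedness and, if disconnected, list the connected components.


(X, τ) is connected.

Find clopen sets (U ∈ τ with X ∖ U ∈ τ):
  U = ∅, X ∖ U = {k, l, m} — both open, so U is clopen.
  U = {k, l, m}, X ∖ U = ∅ — both open, so U is clopen.
Only trivial clopens (∅ and X) exist, so (X, τ) is connected.
Compute connected components by grouping points that agree on all clopens:
  component: {k, l, m}


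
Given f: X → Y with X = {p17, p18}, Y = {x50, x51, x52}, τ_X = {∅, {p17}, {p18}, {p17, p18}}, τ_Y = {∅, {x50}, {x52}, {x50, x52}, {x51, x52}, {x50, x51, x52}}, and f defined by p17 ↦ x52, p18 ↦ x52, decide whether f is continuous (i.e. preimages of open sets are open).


f IS continuous.

Compute f^{-1}(U) for each U ∈ τ_Y:
  U = ∅: f^{-1}(U) = ∅ ∈ τ_X ✓.
  U = {x50}: f^{-1}(U) = ∅ ∈ τ_X ✓.
  U = {x52}: f^{-1}(U) = {p17, p18} ∈ τ_X ✓.
  U = {x50, x52}: f^{-1}(U) = {p17, p18} ∈ τ_X ✓.
  U = {x51, x52}: f^{-1}(U) = {p17, p18} ∈ τ_X ✓.
  U = {x50, x51, x52}: f^{-1}(U) = {p17, p18} ∈ τ_X ✓.
Every preimage lies in τ_X, so f IS continuous.


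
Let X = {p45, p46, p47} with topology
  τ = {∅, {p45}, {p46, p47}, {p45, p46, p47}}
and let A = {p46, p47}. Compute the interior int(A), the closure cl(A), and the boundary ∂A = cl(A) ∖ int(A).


int(A) = {p46, p47}, cl(A) = {p46, p47}, ∂A = ∅.

Closed sets in (X, τ) are complements of opens:
  closed(X, τ) = {∅, {p45}, {p46, p47}, {p45, p46, p47}}.
int(A) = ⋃ {U ∈ τ : U ⊆ A}. Opens contained in A: ∅, {p46, p47}.
Taking the union of these: int(A) = {p46, p47}.
cl(A) = ⋂ {C closed : A ⊆ C}. Closed sets containing A: {p46, p47}, {p45, p46, p47}.
Intersecting these: cl(A) = {p46, p47}.
∂A = cl(A) ∖ int(A) = {p46, p47} ∖ {p46, p47} = ∅.


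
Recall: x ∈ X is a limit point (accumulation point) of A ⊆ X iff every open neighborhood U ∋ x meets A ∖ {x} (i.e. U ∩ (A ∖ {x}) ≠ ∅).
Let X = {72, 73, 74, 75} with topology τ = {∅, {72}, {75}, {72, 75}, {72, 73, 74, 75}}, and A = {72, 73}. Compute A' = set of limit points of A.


A' = {73, 74}

For each x ∈ X, list the open sets U ∈ τ with x ∈ U, then check whether U ∩ (A ∖ {x}) ≠ ∅ for every such U.
  x = 72: open {72} ∋ x has {72} ∩ (A ∖ {72}) = ∅, so x is NOT a limit point.
  x = 73: opens ∋ x are {72, 73, 74, 75}; each meets A ∖ {73}, so x IS a limit point.
  x = 74: opens ∋ x are {72, 73, 74, 75}; each meets A ∖ {74}, so x IS a limit point.
  x = 75: open {75} ∋ x has {75} ∩ (A ∖ {75}) = ∅, so x is NOT a limit point.
Collecting: A' = {73, 74}.


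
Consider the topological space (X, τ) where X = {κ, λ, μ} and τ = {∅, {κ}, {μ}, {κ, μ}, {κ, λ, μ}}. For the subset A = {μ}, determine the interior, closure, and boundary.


int(A) = {μ}, cl(A) = {λ, μ}, ∂A = {λ}.

Closed sets in (X, τ) are complements of opens:
  closed(X, τ) = {∅, {λ}, {κ, λ}, {λ, μ}, {κ, λ, μ}}.
int(A) = ⋃ {U ∈ τ : U ⊆ A}. Opens contained in A: ∅, {μ}.
Taking the union of these: int(A) = {μ}.
cl(A) = ⋂ {C closed : A ⊆ C}. Closed sets containing A: {λ, μ}, {κ, λ, μ}.
Intersecting these: cl(A) = {λ, μ}.
∂A = cl(A) ∖ int(A) = {λ, μ} ∖ {μ} = {λ}.


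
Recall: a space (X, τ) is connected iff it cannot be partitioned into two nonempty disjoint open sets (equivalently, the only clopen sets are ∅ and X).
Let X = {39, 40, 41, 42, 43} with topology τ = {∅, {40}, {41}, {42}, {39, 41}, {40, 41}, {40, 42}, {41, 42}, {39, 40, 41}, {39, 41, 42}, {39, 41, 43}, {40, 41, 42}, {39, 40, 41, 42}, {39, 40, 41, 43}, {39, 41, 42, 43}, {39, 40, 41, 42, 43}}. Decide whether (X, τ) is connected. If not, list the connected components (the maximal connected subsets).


(X, τ) is disconnected; components = [{40}, {42}, {39, 41, 43}].

Find clopen sets (U ∈ τ with X ∖ U ∈ τ):
  U = ∅, X ∖ U = {39, 40, 41, 42, 43} — both open, so U is clopen.
  U = {40}, X ∖ U = {39, 41, 42, 43} — both open, so U is clopen.
  U = {42}, X ∖ U = {39, 40, 41, 43} — both open, so U is clopen.
  U = {40, 42}, X ∖ U = {39, 41, 43} — both open, so U is clopen.
  U = {39, 41, 43}, X ∖ U = {40, 42} — both open, so U is clopen.
  U = {39, 40, 41, 43}, X ∖ U = {42} — both open, so U is clopen.
  U = {39, 41, 42, 43}, X ∖ U = {40} — both open, so U is clopen.
  U = {39, 40, 41, 42, 43}, X ∖ U = ∅ — both open, so U is clopen.
Nontrivial clopen(s) exist: e.g. {40}. So (X, τ) is disconnected.
Compute connected components by grouping points that agree on all clopens:
  component: {40}
  component: {42}
  component: {39, 41, 43}


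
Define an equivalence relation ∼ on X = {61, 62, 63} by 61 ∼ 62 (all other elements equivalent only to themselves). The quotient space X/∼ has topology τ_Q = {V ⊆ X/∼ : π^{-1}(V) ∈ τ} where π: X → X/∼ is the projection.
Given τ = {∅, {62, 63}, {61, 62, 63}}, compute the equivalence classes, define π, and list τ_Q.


X/∼ = {[61=62], [63]}; |τ_Q| = 2.

Equivalence classes: [61=62], [63].
Quotient map π: X → X/∼ sends 61 ↦ [61=62], 62 ↦ [61=62], 63 ↦ [63].
For each subset V ⊆ X/∼, compute π^{-1}(V) ⊆ X and check whether π^{-1}(V) ∈ τ. V is open in τ_Q iff π^{-1}(V) ∈ τ.
  V = {}: π^{-1}(V) = ∅ ∈ τ ✓.
  V = {[61=62]}: π^{-1}(V) = {61, 62} ∉ τ ✗.
  V = {[63]}: π^{-1}(V) = {63} ∉ τ ✗.
  V = {[61=62], [63]}: π^{-1}(V) = {61, 62, 63} ∈ τ ✓.
Open sets in the quotient: τ_Q = {{}, {[61=62], [63]}} (2 elements).


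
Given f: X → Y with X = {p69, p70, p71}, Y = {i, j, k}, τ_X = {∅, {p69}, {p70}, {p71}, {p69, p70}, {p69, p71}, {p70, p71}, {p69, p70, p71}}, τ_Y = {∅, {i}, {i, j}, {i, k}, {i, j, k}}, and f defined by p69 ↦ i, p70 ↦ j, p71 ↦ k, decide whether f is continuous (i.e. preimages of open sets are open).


f IS continuous.

Compute f^{-1}(U) for each U ∈ τ_Y:
  U = ∅: f^{-1}(U) = ∅ ∈ τ_X ✓.
  U = {i}: f^{-1}(U) = {p69} ∈ τ_X ✓.
  U = {i, j}: f^{-1}(U) = {p69, p70} ∈ τ_X ✓.
  U = {i, k}: f^{-1}(U) = {p69, p71} ∈ τ_X ✓.
  U = {i, j, k}: f^{-1}(U) = {p69, p70, p71} ∈ τ_X ✓.
Every preimage lies in τ_X, so f IS continuous.


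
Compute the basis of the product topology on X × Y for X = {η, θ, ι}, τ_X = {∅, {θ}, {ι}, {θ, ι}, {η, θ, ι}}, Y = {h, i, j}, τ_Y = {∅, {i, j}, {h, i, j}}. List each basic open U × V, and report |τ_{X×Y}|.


Basis B = {∅ × ∅, {θ} × {i, j}, {ι} × {i, j}, {θ} × {h, i, j}, {ι} × {h, i, j}, {θ, ι} × {i, j}, {η, θ, ι} × {i, j}, {θ, ι} × {h, i, j}, {η, θ, ι} × {h, i, j}}; |τ_{X×Y}| = 14.

Enumerate products U × V with U ∈ τ_X, V ∈ τ_Y (deduplicated):
  ∅ × ∅ = {} (∅)
  {θ} × {i, j} = {(θ,i), (θ,j)}
  {ι} × {i, j} = {(ι,i), (ι,j)}
  {θ} × {h, i, j} = {(θ,h), (θ,i), (θ,j)}
  {ι} × {h, i, j} = {(ι,h), (ι,i), (ι,j)}
  {θ, ι} × {i, j} = {(θ,i), (θ,j), (ι,i), (ι,j)}
  {η, θ, ι} × {i, j} = {(η,i), (η,j), (θ,i), (θ,j), (ι,i), (ι,j)}
  {θ, ι} × {h, i, j} = {(θ,h), (θ,i), (θ,j), (ι,h), (ι,i), (ι,j)}
  {η, θ, ι} × {h, i, j} = {(η,h), (η,i), (η,j), (θ,h), (θ,i), (θ,j), (ι,h), (ι,i), (ι,j)}
These 9 distinct sets form the basis B.
Close under arbitrary unions to get τ_{X×Y}; counting gives |τ_{X×Y}| = 14.


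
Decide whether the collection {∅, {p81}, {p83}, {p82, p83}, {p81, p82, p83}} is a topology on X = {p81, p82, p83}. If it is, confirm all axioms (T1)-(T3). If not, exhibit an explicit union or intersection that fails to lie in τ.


τ is NOT a topology on X.

Axiom (T1): ∅ ∈ τ? Yes; X ∈ τ? Yes.
Axiom (T2/T3): check pairwise unions and intersections of members of τ.
Counterexample for (T2): {p81} ∪ {p83} = {p81, p83} ∉ τ. Therefore τ is NOT a topology.


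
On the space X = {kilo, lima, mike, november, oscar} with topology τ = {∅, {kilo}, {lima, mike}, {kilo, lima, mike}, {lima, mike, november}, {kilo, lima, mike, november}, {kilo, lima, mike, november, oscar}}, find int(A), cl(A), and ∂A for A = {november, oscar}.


int(A) = ∅, cl(A) = {november, oscar}, ∂A = {november, oscar}.

Closed sets in (X, τ) are complements of opens:
  closed(X, τ) = {∅, {oscar}, {kilo, oscar}, {november, oscar}, {kilo, november, oscar}, {lima, mike, november, oscar}, {kilo, lima, mike, november, oscar}}.
int(A) = ⋃ {U ∈ τ : U ⊆ A}. Opens contained in A: ∅.
Taking the union of these: int(A) = ∅.
cl(A) = ⋂ {C closed : A ⊆ C}. Closed sets containing A: {november, oscar}, {kilo, november, oscar}, {lima, mike, november, oscar}, {kilo, lima, mike, november, oscar}.
Intersecting these: cl(A) = {november, oscar}.
∂A = cl(A) ∖ int(A) = {november, oscar} ∖ ∅ = {november, oscar}.


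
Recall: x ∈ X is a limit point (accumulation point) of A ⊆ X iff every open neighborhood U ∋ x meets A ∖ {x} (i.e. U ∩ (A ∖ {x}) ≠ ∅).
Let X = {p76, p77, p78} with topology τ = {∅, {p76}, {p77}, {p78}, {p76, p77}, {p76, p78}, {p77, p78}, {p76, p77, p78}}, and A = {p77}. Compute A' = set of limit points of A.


A' = ∅

For each x ∈ X, list the open sets U ∈ τ with x ∈ U, then check whether U ∩ (A ∖ {x}) ≠ ∅ for every such U.
  x = p76: open {p76} ∋ x has {p76} ∩ (A ∖ {p76}) = ∅, so x is NOT a limit point.
  x = p77: open {p77} ∋ x has {p77} ∩ (A ∖ {p77}) = ∅, so x is NOT a limit point.
  x = p78: open {p78} ∋ x has {p78} ∩ (A ∖ {p78}) = ∅, so x is NOT a limit point.
Collecting: A' = ∅.


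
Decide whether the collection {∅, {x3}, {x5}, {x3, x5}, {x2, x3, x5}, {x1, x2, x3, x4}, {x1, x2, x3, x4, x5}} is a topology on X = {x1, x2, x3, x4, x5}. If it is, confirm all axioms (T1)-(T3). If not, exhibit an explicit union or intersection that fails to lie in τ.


τ is NOT a topology on X.

Axiom (T1): ∅ ∈ τ? Yes; X ∈ τ? Yes.
Axiom (T2/T3): check pairwise unions and intersections of members of τ.
Counterexample for (T3): {x2, x3, x5} ∩ {x1, x2, x3, x4} = {x2, x3} ∉ τ. Therefore τ is NOT a topology.


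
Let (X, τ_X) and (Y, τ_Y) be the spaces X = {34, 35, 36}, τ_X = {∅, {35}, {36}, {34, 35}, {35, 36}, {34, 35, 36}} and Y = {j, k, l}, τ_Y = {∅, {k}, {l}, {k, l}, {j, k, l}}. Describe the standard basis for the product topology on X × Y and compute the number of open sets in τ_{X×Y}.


Basis B = {∅ × ∅, {35} × {k}, {35} × {l}, {36} × {k}, {36} × {l}, {34, 35} × {k}, {34, 35} × {l}, {35} × {k, l}, {35, 36} × {k}, {35, 36} × {l}, {36} × {k, l}, {34, 35, 36} × {k}, {34, 35, 36} × {l}, {35} × {j, k, l}, {36} × {j, k, l}, {34, 35} × {k, l}, {35, 36} × {k, l}, {34, 35} × {j, k, l}, {34, 35, 36} × {k, l}, {35, 36} × {j, k, l}, {34, 35, 36} × {j, k, l}}; |τ_{X×Y}| = 70.

Enumerate products U × V with U ∈ τ_X, V ∈ τ_Y (deduplicated):
  ∅ × ∅ = {} (∅)
  {35} × {k} = {(35,k)}
  {35} × {l} = {(35,l)}
  {36} × {k} = {(36,k)}
  {36} × {l} = {(36,l)}
  {34, 35} × {k} = {(34,k), (35,k)}
  {34, 35} × {l} = {(34,l), (35,l)}
  {35} × {k, l} = {(35,k), (35,l)}
  {35, 36} × {k} = {(35,k), (36,k)}
  {35, 36} × {l} = {(35,l), (36,l)}
  {36} × {k, l} = {(36,k), (36,l)}
  {34, 35, 36} × {k} = {(34,k), (35,k), (36,k)}
  {34, 35, 36} × {l} = {(34,l), (35,l), (36,l)}
  {35} × {j, k, l} = {(35,j), (35,k), (35,l)}
  {36} × {j, k, l} = {(36,j), (36,k), (36,l)}
  {34, 35} × {k, l} = {(34,k), (34,l), (35,k), (35,l)}
  {35, 36} × {k, l} = {(35,k), (35,l), (36,k), (36,l)}
  {34, 35} × {j, k, l} = {(34,j), (34,k), (34,l), (35,j), (35,k), (35,l)}
  {34, 35, 36} × {k, l} = {(34,k), (34,l), (35,k), (35,l), (36,k), (36,l)}
  {35, 36} × {j, k, l} = {(35,j), (35,k), (35,l), (36,j), (36,k), (36,l)}
  {34, 35, 36} × {j, k, l} = {(34,j), (34,k), (34,l), (35,j), (35,k), (35,l), (36,j), (36,k), (36,l)}
These 21 distinct sets form the basis B.
Close under arbitrary unions to get τ_{X×Y}; counting gives |τ_{X×Y}| = 70.
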